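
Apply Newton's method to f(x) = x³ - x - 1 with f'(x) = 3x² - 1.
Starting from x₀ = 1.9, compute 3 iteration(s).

f(x) = x³ - x - 1
f'(x) = 3x² - 1
x₀ = 1.9

Newton-Raphson formula: x_{n+1} = x_n - f(x_n)/f'(x_n)

Iteration 1:
  f(1.900000) = 3.959000
  f'(1.900000) = 9.830000
  x_1 = 1.900000 - 3.959000/9.830000 = 1.497253
Iteration 2:
  f(1.497253) = 0.859240
  f'(1.497253) = 5.725302
  x_2 = 1.497253 - 0.859240/5.725302 = 1.347176
Iteration 3:
  f(1.347176) = 0.097789
  f'(1.347176) = 4.444646
  x_3 = 1.347176 - 0.097789/4.444646 = 1.325174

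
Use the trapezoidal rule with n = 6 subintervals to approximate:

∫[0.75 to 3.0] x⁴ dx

f(x) = x⁴
a = 0.75, b = 3.0, n = 6
h = (b - a)/n = 0.375000

Trapezoidal rule: (h/2)[f(x₀) + 2f(x₁) + 2f(x₂) + ... + f(xₙ)]

x_0 = 0.7500, f(x_0) = 0.316406, coefficient = 1
x_1 = 1.1250, f(x_1) = 1.601807, coefficient = 2
x_2 = 1.5000, f(x_2) = 5.062500, coefficient = 2
x_3 = 1.8750, f(x_3) = 12.359619, coefficient = 2
x_4 = 2.2500, f(x_4) = 25.628906, coefficient = 2
x_5 = 2.6250, f(x_5) = 47.480713, coefficient = 2
x_6 = 3.0000, f(x_6) = 81.000000, coefficient = 1

I ≈ (0.375000/2) × 265.583496 = 49.796906
Exact value: 48.552539
Error: 1.244366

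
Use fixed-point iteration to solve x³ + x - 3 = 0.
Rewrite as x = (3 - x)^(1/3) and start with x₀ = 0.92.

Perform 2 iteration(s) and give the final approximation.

Equation: x³ + x - 3 = 0
Fixed-point form: x = (3 - x)^(1/3)
x₀ = 0.92

x_1 = g(0.920000) = 1.276501
x_2 = g(1.276501) = 1.198957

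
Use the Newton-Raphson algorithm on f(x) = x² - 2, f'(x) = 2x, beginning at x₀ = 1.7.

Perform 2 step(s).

f(x) = x² - 2
f'(x) = 2x
x₀ = 1.7

Newton-Raphson formula: x_{n+1} = x_n - f(x_n)/f'(x_n)

Iteration 1:
  f(1.700000) = 0.890000
  f'(1.700000) = 3.400000
  x_1 = 1.700000 - 0.890000/3.400000 = 1.438235
Iteration 2:
  f(1.438235) = 0.068521
  f'(1.438235) = 2.876471
  x_2 = 1.438235 - 0.068521/2.876471 = 1.414414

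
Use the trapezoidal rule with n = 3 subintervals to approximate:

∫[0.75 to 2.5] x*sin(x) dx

f(x) = x*sin(x)
a = 0.75, b = 2.5, n = 3
h = (b - a)/n = 0.583333

Trapezoidal rule: (h/2)[f(x₀) + 2f(x₁) + 2f(x₂) + ... + f(xₙ)]

x_0 = 0.7500, f(x_0) = 0.511229, coefficient = 1
x_1 = 1.3333, f(x_1) = 1.295917, coefficient = 2
x_2 = 1.9167, f(x_2) = 1.803163, coefficient = 2
x_3 = 2.5000, f(x_3) = 1.496180, coefficient = 1

I ≈ (0.583333/2) × 8.205570 = 2.393291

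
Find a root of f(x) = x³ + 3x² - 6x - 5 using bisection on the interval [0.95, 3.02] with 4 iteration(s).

f(x) = x³ + 3x² - 6x - 5
Initial interval: [0.95, 3.02]

Iteration 1:
  c_1 = (0.950000 + 3.020000)/2 = 1.985000
  f(c_1) = f(1.985000) = 2.732022
  f(a) × f(c) < 0, new interval: [0.950000, 1.985000]
Iteration 2:
  c_2 = (0.950000 + 1.985000)/2 = 1.467500
  f(c_2) = f(1.467500) = -4.183987
  f(a) × f(c) ≥ 0, new interval: [1.467500, 1.985000]
Iteration 3:
  c_3 = (1.467500 + 1.985000)/2 = 1.726250
  f(c_3) = f(1.726250) = -1.273563
  f(a) × f(c) ≥ 0, new interval: [1.726250, 1.985000]
Iteration 4:
  c_4 = (1.726250 + 1.985000)/2 = 1.855625
  f(c_4) = f(1.855625) = 0.585838
  f(a) × f(c) < 0, new interval: [1.726250, 1.855625]

After 4 iteration(s), the approximation is c_4 = 1.855625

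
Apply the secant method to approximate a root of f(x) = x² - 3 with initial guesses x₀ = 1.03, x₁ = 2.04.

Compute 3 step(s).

f(x) = x² - 3
x₀ = 1.03, x₁ = 2.04

Secant formula: x_{n+1} = x_n - f(x_n)(x_n - x_{n-1})/(f(x_n) - f(x_{n-1}))

Iteration 1:
  f(1.030000) = -1.939100
  f(2.040000) = 1.161600
  x_2 = 2.040000 - 1.161600×(2.040000 - 1.030000)/(1.161600 - (-1.939100))
       = 1.661629
Iteration 2:
  f(2.040000) = 1.161600
  f(1.661629) = -0.238990
  x_3 = 1.661629 - (-0.238990)×(1.661629 - 2.040000)/(-0.238990 - 1.161600)
       = 1.726192
Iteration 3:
  f(1.661629) = -0.238990
  f(1.726192) = -0.020261
  x_4 = 1.726192 - (-0.020261)×(1.726192 - 1.661629)/(-0.020261 - (-0.238990))
       = 1.732173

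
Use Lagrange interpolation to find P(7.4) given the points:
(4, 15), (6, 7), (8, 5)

Lagrange interpolation formula:
P(x) = Σ yᵢ × Lᵢ(x)
where Lᵢ(x) = Π_{j≠i} (x - xⱼ)/(xᵢ - xⱼ)

L_0(7.4) = (7.4 - 6)/(4 - 6) × (7.4 - 8)/(4 - 8) = -0.105000
L_1(7.4) = (7.4 - 4)/(6 - 4) × (7.4 - 8)/(6 - 8) = 0.510000
L_2(7.4) = (7.4 - 4)/(8 - 4) × (7.4 - 6)/(8 - 6) = 0.595000

P(7.4) = 15×L_0(7.4) + 7×L_1(7.4) + 5×L_2(7.4)
P(7.4) = 4.970000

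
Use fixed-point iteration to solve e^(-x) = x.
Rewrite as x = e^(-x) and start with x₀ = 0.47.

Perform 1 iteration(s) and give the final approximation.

Equation: e^(-x) = x
Fixed-point form: x = e^(-x)
x₀ = 0.47

x_1 = g(0.470000) = 0.625002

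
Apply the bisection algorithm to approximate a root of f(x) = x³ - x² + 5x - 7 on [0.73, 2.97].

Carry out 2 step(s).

f(x) = x³ - x² + 5x - 7
Initial interval: [0.73, 2.97]

Iteration 1:
  c_1 = (0.730000 + 2.970000)/2 = 1.850000
  f(c_1) = f(1.850000) = 5.159125
  f(a) × f(c) < 0, new interval: [0.730000, 1.850000]
Iteration 2:
  c_2 = (0.730000 + 1.850000)/2 = 1.290000
  f(c_2) = f(1.290000) = -0.067411
  f(a) × f(c) ≥ 0, new interval: [1.290000, 1.850000]

After 2 iteration(s), the approximation is c_2 = 1.290000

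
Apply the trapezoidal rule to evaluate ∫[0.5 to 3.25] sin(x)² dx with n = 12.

f(x) = sin(x)²
a = 0.5, b = 3.25, n = 12
h = (b - a)/n = 0.229167

Trapezoidal rule: (h/2)[f(x₀) + 2f(x₁) + 2f(x₂) + ... + f(xₙ)]

x_0 = 0.5000, f(x_0) = 0.229849, coefficient = 1
x_1 = 0.7292, f(x_1) = 0.443887, coefficient = 2
x_2 = 0.9583, f(x_2) = 0.669508, coefficient = 2
x_3 = 1.1875, f(x_3) = 0.860139, coefficient = 2
x_4 = 1.4167, f(x_4) = 0.976432, coefficient = 2
x_5 = 1.6458, f(x_5) = 0.994380, coefficient = 2
x_6 = 1.8750, f(x_6) = 0.910280, coefficient = 2
x_7 = 2.1042, f(x_7) = 0.741490, coefficient = 2
x_8 = 2.3333, f(x_8) = 0.522853, coefficient = 2
x_9 = 2.5625, f(x_9) = 0.299499, coefficient = 2
x_10 = 2.7917, f(x_10) = 0.117531, coefficient = 2
x_11 = 3.0208, f(x_11) = 0.014512, coefficient = 2
x_12 = 3.2500, f(x_12) = 0.011706, coefficient = 1

I ≈ (0.229167/2) × 13.342577 = 1.528837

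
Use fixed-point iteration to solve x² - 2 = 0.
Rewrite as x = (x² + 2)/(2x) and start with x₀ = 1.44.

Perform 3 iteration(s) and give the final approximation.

Equation: x² - 2 = 0
Fixed-point form: x = (x² + 2)/(2x)
x₀ = 1.44

x_1 = g(1.440000) = 1.414444
x_2 = g(1.414444) = 1.414214
x_3 = g(1.414214) = 1.414214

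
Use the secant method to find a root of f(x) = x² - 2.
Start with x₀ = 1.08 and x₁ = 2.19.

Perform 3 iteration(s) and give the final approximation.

f(x) = x² - 2
x₀ = 1.08, x₁ = 2.19

Secant formula: x_{n+1} = x_n - f(x_n)(x_n - x_{n-1})/(f(x_n) - f(x_{n-1}))

Iteration 1:
  f(1.080000) = -0.833600
  f(2.190000) = 2.796100
  x_2 = 2.190000 - 2.796100×(2.190000 - 1.080000)/(2.796100 - (-0.833600))
       = 1.334924
Iteration 2:
  f(2.190000) = 2.796100
  f(1.334924) = -0.217979
  x_3 = 1.334924 - (-0.217979)×(1.334924 - 2.190000)/(-0.217979 - 2.796100)
       = 1.396763
Iteration 3:
  f(1.334924) = -0.217979
  f(1.396763) = -0.049053
  x_4 = 1.396763 - (-0.049053)×(1.396763 - 1.334924)/(-0.049053 - (-0.217979))
       = 1.414720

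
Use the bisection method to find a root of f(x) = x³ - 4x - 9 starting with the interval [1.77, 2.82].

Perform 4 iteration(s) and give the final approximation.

f(x) = x³ - 4x - 9
Initial interval: [1.77, 2.82]

Iteration 1:
  c_1 = (1.770000 + 2.820000)/2 = 2.295000
  f(c_1) = f(2.295000) = -6.092178
  f(a) × f(c) ≥ 0, new interval: [2.295000, 2.820000]
Iteration 2:
  c_2 = (2.295000 + 2.820000)/2 = 2.557500
  f(c_2) = f(2.557500) = -2.501888
  f(a) × f(c) ≥ 0, new interval: [2.557500, 2.820000]
Iteration 3:
  c_3 = (2.557500 + 2.820000)/2 = 2.688750
  f(c_3) = f(2.688750) = -0.317014
  f(a) × f(c) ≥ 0, new interval: [2.688750, 2.820000]
Iteration 4:
  c_4 = (2.688750 + 2.820000)/2 = 2.754375
  f(c_4) = f(2.754375) = 0.878791
  f(a) × f(c) < 0, new interval: [2.688750, 2.754375]

After 4 iteration(s), the approximation is c_4 = 2.754375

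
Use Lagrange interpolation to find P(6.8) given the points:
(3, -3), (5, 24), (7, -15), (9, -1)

Lagrange interpolation formula:
P(x) = Σ yᵢ × Lᵢ(x)
where Lᵢ(x) = Π_{j≠i} (x - xⱼ)/(xᵢ - xⱼ)

L_0(6.8) = (6.8 - 5)/(3 - 5) × (6.8 - 7)/(3 - 7) × (6.8 - 9)/(3 - 9) = -0.016500
L_1(6.8) = (6.8 - 3)/(5 - 3) × (6.8 - 7)/(5 - 7) × (6.8 - 9)/(5 - 9) = 0.104500
L_2(6.8) = (6.8 - 3)/(7 - 3) × (6.8 - 5)/(7 - 5) × (6.8 - 9)/(7 - 9) = 0.940500
L_3(6.8) = (6.8 - 3)/(9 - 3) × (6.8 - 5)/(9 - 5) × (6.8 - 7)/(9 - 7) = -0.028500

P(6.8) = (-3)×L_0(6.8) + 24×L_1(6.8) + (-15)×L_2(6.8) + (-1)×L_3(6.8)
P(6.8) = -11.521500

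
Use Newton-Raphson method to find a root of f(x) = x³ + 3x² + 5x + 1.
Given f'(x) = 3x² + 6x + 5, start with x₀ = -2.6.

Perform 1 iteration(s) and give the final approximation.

f(x) = x³ + 3x² + 5x + 1
f'(x) = 3x² + 6x + 5
x₀ = -2.6

Newton-Raphson formula: x_{n+1} = x_n - f(x_n)/f'(x_n)

Iteration 1:
  f(-2.600000) = -9.296000
  f'(-2.600000) = 9.680000
  x_1 = -2.600000 - (-9.296000)/9.680000 = -1.639669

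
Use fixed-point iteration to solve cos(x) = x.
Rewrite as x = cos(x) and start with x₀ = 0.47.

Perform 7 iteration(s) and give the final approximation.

Equation: cos(x) = x
Fixed-point form: x = cos(x)
x₀ = 0.47

x_1 = g(0.470000) = 0.891568
x_2 = g(0.891568) = 0.628193
x_3 = g(0.628193) = 0.809091
x_4 = g(0.809091) = 0.690157
x_5 = g(0.690157) = 0.771146
x_6 = g(0.771146) = 0.717112
x_7 = g(0.717112) = 0.753707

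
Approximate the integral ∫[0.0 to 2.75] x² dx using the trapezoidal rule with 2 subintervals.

f(x) = x²
a = 0.0, b = 2.75, n = 2
h = (b - a)/n = 1.375000

Trapezoidal rule: (h/2)[f(x₀) + 2f(x₁) + 2f(x₂) + ... + f(xₙ)]

x_0 = 0.0000, f(x_0) = 0.000000, coefficient = 1
x_1 = 1.3750, f(x_1) = 1.890625, coefficient = 2
x_2 = 2.7500, f(x_2) = 7.562500, coefficient = 1

I ≈ (1.375000/2) × 11.343750 = 7.798828
Exact value: 6.932292
Error: 0.866536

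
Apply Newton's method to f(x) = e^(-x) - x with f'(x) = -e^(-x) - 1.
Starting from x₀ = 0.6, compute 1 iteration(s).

f(x) = e^(-x) - x
f'(x) = -e^(-x) - 1
x₀ = 0.6

Newton-Raphson formula: x_{n+1} = x_n - f(x_n)/f'(x_n)

Iteration 1:
  f(0.600000) = -0.051188
  f'(0.600000) = -1.548812
  x_1 = 0.600000 - (-0.051188)/(-1.548812) = 0.566950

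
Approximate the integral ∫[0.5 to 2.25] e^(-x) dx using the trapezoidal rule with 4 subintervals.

f(x) = e^(-x)
a = 0.5, b = 2.25, n = 4
h = (b - a)/n = 0.437500

Trapezoidal rule: (h/2)[f(x₀) + 2f(x₁) + 2f(x₂) + ... + f(xₙ)]

x_0 = 0.5000, f(x_0) = 0.606531, coefficient = 1
x_1 = 0.9375, f(x_1) = 0.391606, coefficient = 2
x_2 = 1.3750, f(x_2) = 0.252840, coefficient = 2
x_3 = 1.8125, f(x_3) = 0.163246, coefficient = 2
x_4 = 2.2500, f(x_4) = 0.105399, coefficient = 1

I ≈ (0.437500/2) × 2.327311 = 0.509099
Exact value: 0.501131
Error: 0.007968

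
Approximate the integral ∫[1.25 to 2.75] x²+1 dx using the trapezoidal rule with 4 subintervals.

f(x) = x²+1
a = 1.25, b = 2.75, n = 4
h = (b - a)/n = 0.375000

Trapezoidal rule: (h/2)[f(x₀) + 2f(x₁) + 2f(x₂) + ... + f(xₙ)]

x_0 = 1.2500, f(x_0) = 2.562500, coefficient = 1
x_1 = 1.6250, f(x_1) = 3.640625, coefficient = 2
x_2 = 2.0000, f(x_2) = 5.000000, coefficient = 2
x_3 = 2.3750, f(x_3) = 6.640625, coefficient = 2
x_4 = 2.7500, f(x_4) = 8.562500, coefficient = 1

I ≈ (0.375000/2) × 41.687500 = 7.816406
Exact value: 7.781250
Error: 0.035156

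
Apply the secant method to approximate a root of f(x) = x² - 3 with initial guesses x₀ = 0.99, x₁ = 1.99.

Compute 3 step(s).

f(x) = x² - 3
x₀ = 0.99, x₁ = 1.99

Secant formula: x_{n+1} = x_n - f(x_n)(x_n - x_{n-1})/(f(x_n) - f(x_{n-1}))

Iteration 1:
  f(0.990000) = -2.019900
  f(1.990000) = 0.960100
  x_2 = 1.990000 - 0.960100×(1.990000 - 0.990000)/(0.960100 - (-2.019900))
       = 1.667819
Iteration 2:
  f(1.990000) = 0.960100
  f(1.667819) = -0.218380
  x_3 = 1.667819 - (-0.218380)×(1.667819 - 1.990000)/(-0.218380 - 0.960100)
       = 1.727521
Iteration 3:
  f(1.667819) = -0.218380
  f(1.727521) = -0.015671
  x_4 = 1.727521 - (-0.015671)×(1.727521 - 1.667819)/(-0.015671 - (-0.218380))
       = 1.732136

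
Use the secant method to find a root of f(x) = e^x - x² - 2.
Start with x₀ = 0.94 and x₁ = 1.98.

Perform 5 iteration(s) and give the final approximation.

f(x) = e^x - x² - 2
x₀ = 0.94, x₁ = 1.98

Secant formula: x_{n+1} = x_n - f(x_n)(x_n - x_{n-1})/(f(x_n) - f(x_{n-1}))

Iteration 1:
  f(0.940000) = -0.323619
  f(1.980000) = 1.322343
  x_2 = 1.980000 - 1.322343×(1.980000 - 0.940000)/(1.322343 - (-0.323619))
       = 1.144478
Iteration 2:
  f(1.980000) = 1.322343
  f(1.144478) = -0.169028
  x_3 = 1.144478 - (-0.169028)×(1.144478 - 1.980000)/(-0.169028 - 1.322343)
       = 1.239174
Iteration 3:
  f(1.144478) = -0.169028
  f(1.239174) = -0.082792
  x_4 = 1.239174 - (-0.082792)×(1.239174 - 1.144478)/(-0.082792 - (-0.169028))
       = 1.330087
Iteration 4:
  f(1.239174) = -0.082792
  f(1.330087) = 0.012241
  x_5 = 1.330087 - 0.012241×(1.330087 - 1.239174)/(0.012241 - (-0.082792))
       = 1.318377
Iteration 5:
  f(1.330087) = 0.012241
  f(1.318377) = -0.000767
  x_6 = 1.318377 - (-0.000767)×(1.318377 - 1.330087)/(-0.000767 - 0.012241)
       = 1.319068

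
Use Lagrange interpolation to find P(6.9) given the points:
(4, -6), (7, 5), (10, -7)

Lagrange interpolation formula:
P(x) = Σ yᵢ × Lᵢ(x)
where Lᵢ(x) = Π_{j≠i} (x - xⱼ)/(xᵢ - xⱼ)

L_0(6.9) = (6.9 - 7)/(4 - 7) × (6.9 - 10)/(4 - 10) = 0.017222
L_1(6.9) = (6.9 - 4)/(7 - 4) × (6.9 - 10)/(7 - 10) = 0.998889
L_2(6.9) = (6.9 - 4)/(10 - 4) × (6.9 - 7)/(10 - 7) = -0.016111

P(6.9) = (-6)×L_0(6.9) + 5×L_1(6.9) + (-7)×L_2(6.9)
P(6.9) = 5.003889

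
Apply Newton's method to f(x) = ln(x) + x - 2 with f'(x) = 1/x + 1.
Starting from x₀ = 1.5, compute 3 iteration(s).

f(x) = ln(x) + x - 2
f'(x) = 1/x + 1
x₀ = 1.5

Newton-Raphson formula: x_{n+1} = x_n - f(x_n)/f'(x_n)

Iteration 1:
  f(1.500000) = -0.094535
  f'(1.500000) = 1.666667
  x_1 = 1.500000 - (-0.094535)/1.666667 = 1.556721
Iteration 2:
  f(1.556721) = -0.000697
  f'(1.556721) = 1.642376
  x_2 = 1.556721 - (-0.000697)/1.642376 = 1.557146
Iteration 3:
  f(1.557146) = 0.000000
  f'(1.557146) = 1.642201
  x_3 = 1.557146 - 0.000000/1.642201 = 1.557146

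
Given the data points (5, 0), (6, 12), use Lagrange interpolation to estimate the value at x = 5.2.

Lagrange interpolation formula:
P(x) = Σ yᵢ × Lᵢ(x)
where Lᵢ(x) = Π_{j≠i} (x - xⱼ)/(xᵢ - xⱼ)

L_0(5.2) = (5.2 - 6)/(5 - 6) = 0.800000
L_1(5.2) = (5.2 - 5)/(6 - 5) = 0.200000

P(5.2) = 0×L_0(5.2) + 12×L_1(5.2)
P(5.2) = 2.400000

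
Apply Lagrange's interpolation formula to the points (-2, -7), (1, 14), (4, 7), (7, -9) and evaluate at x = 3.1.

Lagrange interpolation formula:
P(x) = Σ yᵢ × Lᵢ(x)
where Lᵢ(x) = Π_{j≠i} (x - xⱼ)/(xᵢ - xⱼ)

L_0(3.1) = (3.1 - 1)/(-2 - 1) × (3.1 - 4)/(-2 - 4) × (3.1 - 7)/(-2 - 7) = -0.045500
L_1(3.1) = (3.1 - (-2))/(1 - (-2)) × (3.1 - 4)/(1 - 4) × (3.1 - 7)/(1 - 7) = 0.331500
L_2(3.1) = (3.1 - (-2))/(4 - (-2)) × (3.1 - 1)/(4 - 1) × (3.1 - 7)/(4 - 7) = 0.773500
L_3(3.1) = (3.1 - (-2))/(7 - (-2)) × (3.1 - 1)/(7 - 1) × (3.1 - 4)/(7 - 4) = -0.059500

P(3.1) = (-7)×L_0(3.1) + 14×L_1(3.1) + 7×L_2(3.1) + (-9)×L_3(3.1)
P(3.1) = 10.909500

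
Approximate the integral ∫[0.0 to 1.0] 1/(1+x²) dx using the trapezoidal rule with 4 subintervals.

f(x) = 1/(1+x²)
a = 0.0, b = 1.0, n = 4
h = (b - a)/n = 0.250000

Trapezoidal rule: (h/2)[f(x₀) + 2f(x₁) + 2f(x₂) + ... + f(xₙ)]

x_0 = 0.0000, f(x_0) = 1.000000, coefficient = 1
x_1 = 0.2500, f(x_1) = 0.941176, coefficient = 2
x_2 = 0.5000, f(x_2) = 0.800000, coefficient = 2
x_3 = 0.7500, f(x_3) = 0.640000, coefficient = 2
x_4 = 1.0000, f(x_4) = 0.500000, coefficient = 1

I ≈ (0.250000/2) × 6.262353 = 0.782794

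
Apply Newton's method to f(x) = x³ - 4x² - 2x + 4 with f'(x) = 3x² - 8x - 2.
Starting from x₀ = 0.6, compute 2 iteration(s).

f(x) = x³ - 4x² - 2x + 4
f'(x) = 3x² - 8x - 2
x₀ = 0.6

Newton-Raphson formula: x_{n+1} = x_n - f(x_n)/f'(x_n)

Iteration 1:
  f(0.600000) = 1.576000
  f'(0.600000) = -5.720000
  x_1 = 0.600000 - 1.576000/(-5.720000) = 0.875524
Iteration 2:
  f(0.875524) = -0.146094
  f'(0.875524) = -6.704566
  x_2 = 0.875524 - (-0.146094)/(-6.704566) = 0.853734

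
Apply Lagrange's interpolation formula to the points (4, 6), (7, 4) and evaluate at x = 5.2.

Lagrange interpolation formula:
P(x) = Σ yᵢ × Lᵢ(x)
where Lᵢ(x) = Π_{j≠i} (x - xⱼ)/(xᵢ - xⱼ)

L_0(5.2) = (5.2 - 7)/(4 - 7) = 0.600000
L_1(5.2) = (5.2 - 4)/(7 - 4) = 0.400000

P(5.2) = 6×L_0(5.2) + 4×L_1(5.2)
P(5.2) = 5.200000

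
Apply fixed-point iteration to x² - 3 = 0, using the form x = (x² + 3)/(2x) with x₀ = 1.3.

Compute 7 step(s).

Equation: x² - 3 = 0
Fixed-point form: x = (x² + 3)/(2x)
x₀ = 1.3

x_1 = g(1.300000) = 1.803846
x_2 = g(1.803846) = 1.733480
x_3 = g(1.733480) = 1.732051
x_4 = g(1.732051) = 1.732051
x_5 = g(1.732051) = 1.732051
x_6 = g(1.732051) = 1.732051
x_7 = g(1.732051) = 1.732051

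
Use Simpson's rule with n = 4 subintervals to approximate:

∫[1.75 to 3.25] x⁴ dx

f(x) = x⁴
a = 1.75, b = 3.25, n = 4
h = (b - a)/n = 0.375000

Simpson's rule: (h/3)[f(x₀) + 4f(x₁) + 2f(x₂) + ... + f(xₙ)]

x_0 = 1.7500, f(x_0) = 9.378906, coefficient = 1
x_1 = 2.1250, f(x_1) = 20.390869, coefficient = 4
x_2 = 2.5000, f(x_2) = 39.062500, coefficient = 2
x_3 = 2.8750, f(x_3) = 68.320557, coefficient = 4
x_4 = 3.2500, f(x_4) = 111.566406, coefficient = 1

I ≈ (0.375000/3) × 553.916016 = 69.239502
Exact value: 69.235547
Error: 0.003955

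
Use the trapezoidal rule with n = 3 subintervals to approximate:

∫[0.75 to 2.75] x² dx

f(x) = x²
a = 0.75, b = 2.75, n = 3
h = (b - a)/n = 0.666667

Trapezoidal rule: (h/2)[f(x₀) + 2f(x₁) + 2f(x₂) + ... + f(xₙ)]

x_0 = 0.7500, f(x_0) = 0.562500, coefficient = 1
x_1 = 1.4167, f(x_1) = 2.006944, coefficient = 2
x_2 = 2.0833, f(x_2) = 4.340278, coefficient = 2
x_3 = 2.7500, f(x_3) = 7.562500, coefficient = 1

I ≈ (0.666667/2) × 20.819444 = 6.939815
Exact value: 6.791667
Error: 0.148148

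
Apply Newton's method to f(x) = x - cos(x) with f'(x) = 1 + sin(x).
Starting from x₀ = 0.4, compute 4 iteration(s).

f(x) = x - cos(x)
f'(x) = 1 + sin(x)
x₀ = 0.4

Newton-Raphson formula: x_{n+1} = x_n - f(x_n)/f'(x_n)

Iteration 1:
  f(0.400000) = -0.521061
  f'(0.400000) = 1.389418
  x_1 = 0.400000 - (-0.521061)/1.389418 = 0.775021
Iteration 2:
  f(0.775021) = 0.060615
  f'(0.775021) = 1.699731
  x_2 = 0.775021 - 0.060615/1.699731 = 0.739360
Iteration 3:
  f(0.739360) = 0.000460
  f'(0.739360) = 1.673815
  x_3 = 0.739360 - 0.000460/1.673815 = 0.739085
Iteration 4:
  f(0.739085) = 0.000000
  f'(0.739085) = 1.673612
  x_4 = 0.739085 - 0.000000/1.673612 = 0.739085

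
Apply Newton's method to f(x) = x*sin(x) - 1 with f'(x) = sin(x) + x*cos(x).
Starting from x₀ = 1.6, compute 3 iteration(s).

f(x) = x*sin(x) - 1
f'(x) = sin(x) + x*cos(x)
x₀ = 1.6

Newton-Raphson formula: x_{n+1} = x_n - f(x_n)/f'(x_n)

Iteration 1:
  f(1.600000) = 0.599318
  f'(1.600000) = 0.952854
  x_1 = 1.600000 - 0.599318/0.952854 = 0.971029
Iteration 2:
  f(0.971029) = -0.198448
  f'(0.971029) = 1.373565
  x_2 = 0.971029 - (-0.198448)/1.373565 = 1.115505
Iteration 3:
  f(1.115505) = 0.001872
  f'(1.115505) = 1.388647
  x_3 = 1.115505 - 0.001872/1.388647 = 1.114157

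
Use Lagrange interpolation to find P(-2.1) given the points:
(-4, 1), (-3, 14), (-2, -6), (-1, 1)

Lagrange interpolation formula:
P(x) = Σ yᵢ × Lᵢ(x)
where Lᵢ(x) = Π_{j≠i} (x - xⱼ)/(xᵢ - xⱼ)

L_0(-2.1) = (-2.1 - (-3))/(-4 - (-3)) × (-2.1 - (-2))/(-4 - (-2)) × (-2.1 - (-1))/(-4 - (-1)) = -0.016500
L_1(-2.1) = (-2.1 - (-4))/(-3 - (-4)) × (-2.1 - (-2))/(-3 - (-2)) × (-2.1 - (-1))/(-3 - (-1)) = 0.104500
L_2(-2.1) = (-2.1 - (-4))/(-2 - (-4)) × (-2.1 - (-3))/(-2 - (-3)) × (-2.1 - (-1))/(-2 - (-1)) = 0.940500
L_3(-2.1) = (-2.1 - (-4))/(-1 - (-4)) × (-2.1 - (-3))/(-1 - (-3)) × (-2.1 - (-2))/(-1 - (-2)) = -0.028500

P(-2.1) = 1×L_0(-2.1) + 14×L_1(-2.1) + (-6)×L_2(-2.1) + 1×L_3(-2.1)
P(-2.1) = -4.225000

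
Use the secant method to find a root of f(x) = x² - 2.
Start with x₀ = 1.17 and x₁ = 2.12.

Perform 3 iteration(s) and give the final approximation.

f(x) = x² - 2
x₀ = 1.17, x₁ = 2.12

Secant formula: x_{n+1} = x_n - f(x_n)(x_n - x_{n-1})/(f(x_n) - f(x_{n-1}))

Iteration 1:
  f(1.170000) = -0.631100
  f(2.120000) = 2.494400
  x_2 = 2.120000 - 2.494400×(2.120000 - 1.170000)/(2.494400 - (-0.631100))
       = 1.361824
Iteration 2:
  f(2.120000) = 2.494400
  f(1.361824) = -0.145436
  x_3 = 1.361824 - (-0.145436)×(1.361824 - 2.120000)/(-0.145436 - 2.494400)
       = 1.403594
Iteration 3:
  f(1.361824) = -0.145436
  f(1.403594) = -0.029924
  x_4 = 1.403594 - (-0.029924)×(1.403594 - 1.361824)/(-0.029924 - (-0.145436))
       = 1.414415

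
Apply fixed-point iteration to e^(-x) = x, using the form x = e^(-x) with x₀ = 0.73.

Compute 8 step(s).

Equation: e^(-x) = x
Fixed-point form: x = e^(-x)
x₀ = 0.73

x_1 = g(0.730000) = 0.481909
x_2 = g(0.481909) = 0.617603
x_3 = g(0.617603) = 0.539235
x_4 = g(0.539235) = 0.583194
x_5 = g(0.583194) = 0.558113
x_6 = g(0.558113) = 0.572288
x_7 = g(0.572288) = 0.564233
x_8 = g(0.564233) = 0.568796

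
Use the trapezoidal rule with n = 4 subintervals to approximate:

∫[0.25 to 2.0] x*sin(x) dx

f(x) = x*sin(x)
a = 0.25, b = 2.0, n = 4
h = (b - a)/n = 0.437500

Trapezoidal rule: (h/2)[f(x₀) + 2f(x₁) + 2f(x₂) + ... + f(xₙ)]

x_0 = 0.2500, f(x_0) = 0.061851, coefficient = 1
x_1 = 0.6875, f(x_1) = 0.436292, coefficient = 2
x_2 = 1.1250, f(x_2) = 1.015051, coefficient = 2
x_3 = 1.5625, f(x_3) = 1.562446, coefficient = 2
x_4 = 2.0000, f(x_4) = 1.818595, coefficient = 1

I ≈ (0.437500/2) × 7.908025 = 1.729880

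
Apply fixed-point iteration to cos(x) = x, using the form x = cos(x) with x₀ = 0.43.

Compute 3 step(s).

Equation: cos(x) = x
Fixed-point form: x = cos(x)
x₀ = 0.43

x_1 = g(0.430000) = 0.908966
x_2 = g(0.908966) = 0.614562
x_3 = g(0.614562) = 0.817026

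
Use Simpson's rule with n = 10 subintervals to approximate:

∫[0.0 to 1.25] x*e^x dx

f(x) = x*e^x
a = 0.0, b = 1.25, n = 10
h = (b - a)/n = 0.125000

Simpson's rule: (h/3)[f(x₀) + 4f(x₁) + 2f(x₂) + ... + f(xₙ)]

x_0 = 0.0000, f(x_0) = 0.000000, coefficient = 1
x_1 = 0.1250, f(x_1) = 0.141644, coefficient = 4
x_2 = 0.2500, f(x_2) = 0.321006, coefficient = 2
x_3 = 0.3750, f(x_3) = 0.545622, coefficient = 4
x_4 = 0.5000, f(x_4) = 0.824361, coefficient = 2
x_5 = 0.6250, f(x_5) = 1.167654, coefficient = 4
x_6 = 0.7500, f(x_6) = 1.587750, coefficient = 2
x_7 = 0.8750, f(x_7) = 2.099016, coefficient = 4
x_8 = 1.0000, f(x_8) = 2.718282, coefficient = 2
x_9 = 1.1250, f(x_9) = 3.465244, coefficient = 4
x_10 = 1.2500, f(x_10) = 4.362929, coefficient = 1

I ≈ (0.125000/3) × 44.942442 = 1.872602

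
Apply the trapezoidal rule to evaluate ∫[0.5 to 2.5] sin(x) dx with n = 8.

f(x) = sin(x)
a = 0.5, b = 2.5, n = 8
h = (b - a)/n = 0.250000

Trapezoidal rule: (h/2)[f(x₀) + 2f(x₁) + 2f(x₂) + ... + f(xₙ)]

x_0 = 0.5000, f(x_0) = 0.479426, coefficient = 1
x_1 = 0.7500, f(x_1) = 0.681639, coefficient = 2
x_2 = 1.0000, f(x_2) = 0.841471, coefficient = 2
x_3 = 1.2500, f(x_3) = 0.948985, coefficient = 2
x_4 = 1.5000, f(x_4) = 0.997495, coefficient = 2
x_5 = 1.7500, f(x_5) = 0.983986, coefficient = 2
x_6 = 2.0000, f(x_6) = 0.909297, coefficient = 2
x_7 = 2.2500, f(x_7) = 0.778073, coefficient = 2
x_8 = 2.5000, f(x_8) = 0.598472, coefficient = 1

I ≈ (0.250000/2) × 13.359790 = 1.669974
Exact value: 1.678726
Error: 0.008752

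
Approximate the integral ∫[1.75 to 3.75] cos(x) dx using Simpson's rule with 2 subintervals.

f(x) = cos(x)
a = 1.75, b = 3.75, n = 2
h = (b - a)/n = 1.000000

Simpson's rule: (h/3)[f(x₀) + 4f(x₁) + 2f(x₂) + ... + f(xₙ)]

x_0 = 1.7500, f(x_0) = -0.178246, coefficient = 1
x_1 = 2.7500, f(x_1) = -0.924302, coefficient = 4
x_2 = 3.7500, f(x_2) = -0.820559, coefficient = 1

I ≈ (1.000000/3) × -4.696015 = -1.565338
Exact value: -1.555547
Error: 0.009791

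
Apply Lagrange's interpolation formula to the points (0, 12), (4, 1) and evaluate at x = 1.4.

Lagrange interpolation formula:
P(x) = Σ yᵢ × Lᵢ(x)
where Lᵢ(x) = Π_{j≠i} (x - xⱼ)/(xᵢ - xⱼ)

L_0(1.4) = (1.4 - 4)/(0 - 4) = 0.650000
L_1(1.4) = (1.4 - 0)/(4 - 0) = 0.350000

P(1.4) = 12×L_0(1.4) + 1×L_1(1.4)
P(1.4) = 8.150000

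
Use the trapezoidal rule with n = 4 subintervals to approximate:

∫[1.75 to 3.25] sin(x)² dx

f(x) = sin(x)²
a = 1.75, b = 3.25, n = 4
h = (b - a)/n = 0.375000

Trapezoidal rule: (h/2)[f(x₀) + 2f(x₁) + 2f(x₂) + ... + f(xₙ)]

x_0 = 1.7500, f(x_0) = 0.968228, coefficient = 1
x_1 = 2.1250, f(x_1) = 0.723044, coefficient = 2
x_2 = 2.5000, f(x_2) = 0.358169, coefficient = 2
x_3 = 2.8750, f(x_3) = 0.069404, coefficient = 2
x_4 = 3.2500, f(x_4) = 0.011706, coefficient = 1

I ≈ (0.375000/2) × 3.281167 = 0.615219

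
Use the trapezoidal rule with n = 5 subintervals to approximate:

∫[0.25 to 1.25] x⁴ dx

f(x) = x⁴
a = 0.25, b = 1.25, n = 5
h = (b - a)/n = 0.200000

Trapezoidal rule: (h/2)[f(x₀) + 2f(x₁) + 2f(x₂) + ... + f(xₙ)]

x_0 = 0.2500, f(x_0) = 0.003906, coefficient = 1
x_1 = 0.4500, f(x_1) = 0.041006, coefficient = 2
x_2 = 0.6500, f(x_2) = 0.178506, coefficient = 2
x_3 = 0.8500, f(x_3) = 0.522006, coefficient = 2
x_4 = 1.0500, f(x_4) = 1.215506, coefficient = 2
x_5 = 1.2500, f(x_5) = 2.441406, coefficient = 1

I ≈ (0.200000/2) × 6.359363 = 0.635936
Exact value: 0.610156
Error: 0.025780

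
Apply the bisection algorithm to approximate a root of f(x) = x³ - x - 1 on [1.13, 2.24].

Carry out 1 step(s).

f(x) = x³ - x - 1
Initial interval: [1.13, 2.24]

Iteration 1:
  c_1 = (1.130000 + 2.240000)/2 = 1.685000
  f(c_1) = f(1.685000) = 2.099094
  f(a) × f(c) < 0, new interval: [1.130000, 1.685000]

After 1 iteration(s), the approximation is c_1 = 1.685000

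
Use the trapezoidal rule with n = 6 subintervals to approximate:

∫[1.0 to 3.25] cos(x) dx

f(x) = cos(x)
a = 1.0, b = 3.25, n = 6
h = (b - a)/n = 0.375000

Trapezoidal rule: (h/2)[f(x₀) + 2f(x₁) + 2f(x₂) + ... + f(xₙ)]

x_0 = 1.0000, f(x_0) = 0.540302, coefficient = 1
x_1 = 1.3750, f(x_1) = 0.194548, coefficient = 2
x_2 = 1.7500, f(x_2) = -0.178246, coefficient = 2
x_3 = 2.1250, f(x_3) = -0.526266, coefficient = 2
x_4 = 2.5000, f(x_4) = -0.801144, coefficient = 2
x_5 = 2.8750, f(x_5) = -0.964674, coefficient = 2
x_6 = 3.2500, f(x_6) = -0.994130, coefficient = 1

I ≈ (0.375000/2) × -5.005392 = -0.938511
Exact value: -0.949666
Error: 0.011155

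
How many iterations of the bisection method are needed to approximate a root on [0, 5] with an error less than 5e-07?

We need (b-a)/2^n ≤ 5e-07
(5 - 0)/2^n ≤ 5e-07
5/2^n ≤ 5e-07
2^n ≥ 10000000
n ≥ log₂(10000000) = 23.25
n ≥ 24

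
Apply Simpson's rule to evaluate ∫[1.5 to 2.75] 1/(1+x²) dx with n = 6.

f(x) = 1/(1+x²)
a = 1.5, b = 2.75, n = 6
h = (b - a)/n = 0.208333

Simpson's rule: (h/3)[f(x₀) + 4f(x₁) + 2f(x₂) + ... + f(xₙ)]

x_0 = 1.5000, f(x_0) = 0.307692, coefficient = 1
x_1 = 1.7083, f(x_1) = 0.255206, coefficient = 4
x_2 = 1.9167, f(x_2) = 0.213967, coefficient = 2
x_3 = 2.1250, f(x_3) = 0.181303, coefficient = 4
x_4 = 2.3333, f(x_4) = 0.155172, coefficient = 2
x_5 = 2.5417, f(x_5) = 0.134047, coefficient = 4
x_6 = 2.7500, f(x_6) = 0.116788, coefficient = 1

I ≈ (0.208333/3) × 3.444985 = 0.239235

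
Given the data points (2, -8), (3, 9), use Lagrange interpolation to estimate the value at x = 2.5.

Lagrange interpolation formula:
P(x) = Σ yᵢ × Lᵢ(x)
where Lᵢ(x) = Π_{j≠i} (x - xⱼ)/(xᵢ - xⱼ)

L_0(2.5) = (2.5 - 3)/(2 - 3) = 0.500000
L_1(2.5) = (2.5 - 2)/(3 - 2) = 0.500000

P(2.5) = (-8)×L_0(2.5) + 9×L_1(2.5)
P(2.5) = 0.500000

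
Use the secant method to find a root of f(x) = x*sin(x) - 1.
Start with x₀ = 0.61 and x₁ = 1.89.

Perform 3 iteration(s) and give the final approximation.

f(x) = x*sin(x) - 1
x₀ = 0.61, x₁ = 1.89

Secant formula: x_{n+1} = x_n - f(x_n)(x_n - x_{n-1})/(f(x_n) - f(x_{n-1}))

Iteration 1:
  f(0.610000) = -0.650551
  f(1.890000) = 0.794528
  x_2 = 1.890000 - 0.794528×(1.890000 - 0.610000)/(0.794528 - (-0.650551))
       = 1.186235
Iteration 2:
  f(1.890000) = 0.794528
  f(1.186235) = 0.099596
  x_3 = 1.186235 - 0.099596×(1.186235 - 1.890000)/(0.099596 - 0.794528)
       = 1.085373
Iteration 3:
  f(1.186235) = 0.099596
  f(1.085373) = -0.040012
  x_4 = 1.085373 - (-0.040012)×(1.085373 - 1.186235)/(-0.040012 - 0.099596)
       = 1.114280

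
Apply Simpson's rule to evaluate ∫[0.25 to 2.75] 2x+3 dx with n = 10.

f(x) = 2x+3
a = 0.25, b = 2.75, n = 10
h = (b - a)/n = 0.250000

Simpson's rule: (h/3)[f(x₀) + 4f(x₁) + 2f(x₂) + ... + f(xₙ)]

x_0 = 0.2500, f(x_0) = 3.500000, coefficient = 1
x_1 = 0.5000, f(x_1) = 4.000000, coefficient = 4
x_2 = 0.7500, f(x_2) = 4.500000, coefficient = 2
x_3 = 1.0000, f(x_3) = 5.000000, coefficient = 4
x_4 = 1.2500, f(x_4) = 5.500000, coefficient = 2
x_5 = 1.5000, f(x_5) = 6.000000, coefficient = 4
x_6 = 1.7500, f(x_6) = 6.500000, coefficient = 2
x_7 = 2.0000, f(x_7) = 7.000000, coefficient = 4
x_8 = 2.2500, f(x_8) = 7.500000, coefficient = 2
x_9 = 2.5000, f(x_9) = 8.000000, coefficient = 4
x_10 = 2.7500, f(x_10) = 8.500000, coefficient = 1

I ≈ (0.250000/3) × 180.000000 = 15.000000
Exact value: 15.000000
Error: 0.000000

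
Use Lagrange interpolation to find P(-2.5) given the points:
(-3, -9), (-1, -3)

Lagrange interpolation formula:
P(x) = Σ yᵢ × Lᵢ(x)
where Lᵢ(x) = Π_{j≠i} (x - xⱼ)/(xᵢ - xⱼ)

L_0(-2.5) = (-2.5 - (-1))/(-3 - (-1)) = 0.750000
L_1(-2.5) = (-2.5 - (-3))/(-1 - (-3)) = 0.250000

P(-2.5) = (-9)×L_0(-2.5) + (-3)×L_1(-2.5)
P(-2.5) = -7.500000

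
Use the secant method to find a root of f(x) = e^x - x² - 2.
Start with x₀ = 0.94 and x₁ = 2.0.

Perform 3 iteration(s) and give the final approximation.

f(x) = e^x - x² - 2
x₀ = 0.94, x₁ = 2.0

Secant formula: x_{n+1} = x_n - f(x_n)(x_n - x_{n-1})/(f(x_n) - f(x_{n-1}))

Iteration 1:
  f(0.940000) = -0.323619
  f(2.000000) = 1.389056
  x_2 = 2.000000 - 1.389056×(2.000000 - 0.940000)/(1.389056 - (-0.323619))
       = 1.140292
Iteration 2:
  f(2.000000) = 1.389056
  f(1.140292) = -0.172584
  x_3 = 1.140292 - (-0.172584)×(1.140292 - 2.000000)/(-0.172584 - 1.389056)
       = 1.235303
Iteration 3:
  f(1.140292) = -0.172584
  f(1.235303) = -0.086553
  x_4 = 1.235303 - (-0.086553)×(1.235303 - 1.140292)/(-0.086553 - (-0.172584))
       = 1.330890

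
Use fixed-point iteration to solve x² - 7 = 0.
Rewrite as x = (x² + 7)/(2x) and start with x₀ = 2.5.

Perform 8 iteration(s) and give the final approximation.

Equation: x² - 7 = 0
Fixed-point form: x = (x² + 7)/(2x)
x₀ = 2.5

x_1 = g(2.500000) = 2.650000
x_2 = g(2.650000) = 2.645755
x_3 = g(2.645755) = 2.645751
x_4 = g(2.645751) = 2.645751
x_5 = g(2.645751) = 2.645751
x_6 = g(2.645751) = 2.645751
x_7 = g(2.645751) = 2.645751
x_8 = g(2.645751) = 2.645751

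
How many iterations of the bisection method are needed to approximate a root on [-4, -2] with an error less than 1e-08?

We need (b-a)/2^n ≤ 1e-08
(-2 - (-4))/2^n ≤ 1e-08
2/2^n ≤ 1e-08
2^n ≥ 200000000
n ≥ log₂(200000000) = 27.58
n ≥ 28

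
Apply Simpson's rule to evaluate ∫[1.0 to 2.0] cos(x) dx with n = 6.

f(x) = cos(x)
a = 1.0, b = 2.0, n = 6
h = (b - a)/n = 0.166667

Simpson's rule: (h/3)[f(x₀) + 4f(x₁) + 2f(x₂) + ... + f(xₙ)]

x_0 = 1.0000, f(x_0) = 0.540302, coefficient = 1
x_1 = 1.1667, f(x_1) = 0.393219, coefficient = 4
x_2 = 1.3333, f(x_2) = 0.235238, coefficient = 2
x_3 = 1.5000, f(x_3) = 0.070737, coefficient = 4
x_4 = 1.6667, f(x_4) = -0.095724, coefficient = 2
x_5 = 1.8333, f(x_5) = -0.259531, coefficient = 4
x_6 = 2.0000, f(x_6) = -0.416147, coefficient = 1

I ≈ (0.166667/3) × 1.220881 = 0.067827
Exact value: 0.067826
Error: 0.000000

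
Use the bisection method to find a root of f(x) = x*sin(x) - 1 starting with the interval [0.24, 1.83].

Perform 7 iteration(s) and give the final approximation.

f(x) = x*sin(x) - 1
Initial interval: [0.24, 1.83]

Iteration 1:
  c_1 = (0.240000 + 1.830000)/2 = 1.035000
  f(c_1) = f(1.035000) = -0.110042
  f(a) × f(c) ≥ 0, new interval: [1.035000, 1.830000]
Iteration 2:
  c_2 = (1.035000 + 1.830000)/2 = 1.432500
  f(c_2) = f(1.432500) = 0.418823
  f(a) × f(c) < 0, new interval: [1.035000, 1.432500]
Iteration 3:
  c_3 = (1.035000 + 1.432500)/2 = 1.233750
  f(c_3) = f(1.233750) = 0.164334
  f(a) × f(c) < 0, new interval: [1.035000, 1.233750]
Iteration 4:
  c_4 = (1.035000 + 1.233750)/2 = 1.134375
  f(c_4) = f(1.134375) = 0.028050
  f(a) × f(c) < 0, new interval: [1.035000, 1.134375]
Iteration 5:
  c_5 = (1.035000 + 1.134375)/2 = 1.084688
  f(c_5) = f(1.084688) = -0.040965
  f(a) × f(c) ≥ 0, new interval: [1.084688, 1.134375]
Iteration 6:
  c_6 = (1.084688 + 1.134375)/2 = 1.109531
  f(c_6) = f(1.109531) = -0.006426
  f(a) × f(c) ≥ 0, new interval: [1.109531, 1.134375]
Iteration 7:
  c_7 = (1.109531 + 1.134375)/2 = 1.121953
  f(c_7) = f(1.121953) = 0.010823
  f(a) × f(c) < 0, new interval: [1.109531, 1.121953]

After 7 iteration(s), the approximation is c_7 = 1.121953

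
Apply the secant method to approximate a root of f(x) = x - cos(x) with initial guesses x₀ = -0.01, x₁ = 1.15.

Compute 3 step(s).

f(x) = x - cos(x)
x₀ = -0.01, x₁ = 1.15

Secant formula: x_{n+1} = x_n - f(x_n)(x_n - x_{n-1})/(f(x_n) - f(x_{n-1}))

Iteration 1:
  f(-0.010000) = -1.009950
  f(1.150000) = 0.741513
  x_2 = 1.150000 - 0.741513×(1.150000 - (-0.010000))/(0.741513 - (-1.009950))
       = 0.658894
Iteration 2:
  f(1.150000) = 0.741513
  f(0.658894) = -0.131777
  x_3 = 0.658894 - (-0.131777)×(0.658894 - 1.150000)/(-0.131777 - 0.741513)
       = 0.733000
Iteration 3:
  f(0.658894) = -0.131777
  f(0.733000) = -0.010170
  x_4 = 0.733000 - (-0.010170)×(0.733000 - 0.658894)/(-0.010170 - (-0.131777))
       = 0.739198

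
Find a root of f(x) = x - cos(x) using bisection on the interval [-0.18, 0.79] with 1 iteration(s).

f(x) = x - cos(x)
Initial interval: [-0.18, 0.79]

Iteration 1:
  c_1 = (-0.180000 + 0.790000)/2 = 0.305000
  f(c_1) = f(0.305000) = -0.648847
  f(a) × f(c) ≥ 0, new interval: [0.305000, 0.790000]

After 1 iteration(s), the approximation is c_1 = 0.305000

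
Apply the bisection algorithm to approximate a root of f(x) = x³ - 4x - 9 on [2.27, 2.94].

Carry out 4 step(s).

f(x) = x³ - 4x - 9
Initial interval: [2.27, 2.94]

Iteration 1:
  c_1 = (2.270000 + 2.940000)/2 = 2.605000
  f(c_1) = f(2.605000) = -1.742405
  f(a) × f(c) ≥ 0, new interval: [2.605000, 2.940000]
Iteration 2:
  c_2 = (2.605000 + 2.940000)/2 = 2.772500
  f(c_2) = f(2.772500) = 1.221532
  f(a) × f(c) < 0, new interval: [2.605000, 2.772500]
Iteration 3:
  c_3 = (2.605000 + 2.772500)/2 = 2.688750
  f(c_3) = f(2.688750) = -0.317014
  f(a) × f(c) ≥ 0, new interval: [2.688750, 2.772500]
Iteration 4:
  c_4 = (2.688750 + 2.772500)/2 = 2.730625
  f(c_4) = f(2.730625) = 0.437894
  f(a) × f(c) < 0, new interval: [2.688750, 2.730625]

After 4 iteration(s), the approximation is c_4 = 2.730625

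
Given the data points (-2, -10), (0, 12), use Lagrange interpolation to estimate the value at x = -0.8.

Lagrange interpolation formula:
P(x) = Σ yᵢ × Lᵢ(x)
where Lᵢ(x) = Π_{j≠i} (x - xⱼ)/(xᵢ - xⱼ)

L_0(-0.8) = (-0.8 - 0)/(-2 - 0) = 0.400000
L_1(-0.8) = (-0.8 - (-2))/(0 - (-2)) = 0.600000

P(-0.8) = (-10)×L_0(-0.8) + 12×L_1(-0.8)
P(-0.8) = 3.200000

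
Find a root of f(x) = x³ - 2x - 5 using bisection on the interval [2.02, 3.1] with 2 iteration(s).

f(x) = x³ - 2x - 5
Initial interval: [2.02, 3.1]

Iteration 1:
  c_1 = (2.020000 + 3.100000)/2 = 2.560000
  f(c_1) = f(2.560000) = 6.657216
  f(a) × f(c) < 0, new interval: [2.020000, 2.560000]
Iteration 2:
  c_2 = (2.020000 + 2.560000)/2 = 2.290000
  f(c_2) = f(2.290000) = 2.428989
  f(a) × f(c) < 0, new interval: [2.020000, 2.290000]

After 2 iteration(s), the approximation is c_2 = 2.290000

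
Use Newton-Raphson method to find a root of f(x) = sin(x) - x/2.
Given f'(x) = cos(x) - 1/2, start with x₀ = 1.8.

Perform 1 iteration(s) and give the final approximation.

f(x) = sin(x) - x/2
f'(x) = cos(x) - 1/2
x₀ = 1.8

Newton-Raphson formula: x_{n+1} = x_n - f(x_n)/f'(x_n)

Iteration 1:
  f(1.800000) = 0.073848
  f'(1.800000) = -0.727202
  x_1 = 1.800000 - 0.073848/(-0.727202) = 1.901550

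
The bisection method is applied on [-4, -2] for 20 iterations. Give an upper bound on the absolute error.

Bisection error bound: |error| ≤ (b-a)/2^n
|error| ≤ (-2 - (-4))/2^20 = 2/2^20
|error| ≤ 0.0000019073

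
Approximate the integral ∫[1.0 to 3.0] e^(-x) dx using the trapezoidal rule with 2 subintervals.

f(x) = e^(-x)
a = 1.0, b = 3.0, n = 2
h = (b - a)/n = 1.000000

Trapezoidal rule: (h/2)[f(x₀) + 2f(x₁) + 2f(x₂) + ... + f(xₙ)]

x_0 = 1.0000, f(x_0) = 0.367879, coefficient = 1
x_1 = 2.0000, f(x_1) = 0.135335, coefficient = 2
x_2 = 3.0000, f(x_2) = 0.049787, coefficient = 1

I ≈ (1.000000/2) × 0.688337 = 0.344169
Exact value: 0.318092
Error: 0.026076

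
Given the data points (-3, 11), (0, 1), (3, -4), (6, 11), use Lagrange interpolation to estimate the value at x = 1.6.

Lagrange interpolation formula:
P(x) = Σ yᵢ × Lᵢ(x)
where Lᵢ(x) = Π_{j≠i} (x - xⱼ)/(xᵢ - xⱼ)

L_0(1.6) = (1.6 - 0)/(-3 - 0) × (1.6 - 3)/(-3 - 3) × (1.6 - 6)/(-3 - 6) = -0.060840
L_1(1.6) = (1.6 - (-3))/(0 - (-3)) × (1.6 - 3)/(0 - 3) × (1.6 - 6)/(0 - 6) = 0.524741
L_2(1.6) = (1.6 - (-3))/(3 - (-3)) × (1.6 - 0)/(3 - 0) × (1.6 - 6)/(3 - 6) = 0.599704
L_3(1.6) = (1.6 - (-3))/(6 - (-3)) × (1.6 - 0)/(6 - 0) × (1.6 - 3)/(6 - 3) = -0.063605

P(1.6) = 11×L_0(1.6) + 1×L_1(1.6) + (-4)×L_2(1.6) + 11×L_3(1.6)
P(1.6) = -3.242963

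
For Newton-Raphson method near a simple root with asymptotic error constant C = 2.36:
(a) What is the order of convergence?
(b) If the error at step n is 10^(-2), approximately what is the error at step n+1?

(a) Newton-Raphson has quadratic (order 2) convergence near simple roots.
    This means |e_{n+1}| ≈ C|e_n|².

(b) With |e_n| = 10^(-2) and C = 2.36:
    |e_{n+1}| ≈ 2.36 × (10^(-2))² = 2.36 × 10^(-4)

(a) 2 (quadratic); (b) |e_{n+1}| ≈ 2.360e-04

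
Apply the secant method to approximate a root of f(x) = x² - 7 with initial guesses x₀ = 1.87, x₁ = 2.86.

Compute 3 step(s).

f(x) = x² - 7
x₀ = 1.87, x₁ = 2.86

Secant formula: x_{n+1} = x_n - f(x_n)(x_n - x_{n-1})/(f(x_n) - f(x_{n-1}))

Iteration 1:
  f(1.870000) = -3.503100
  f(2.860000) = 1.179600
  x_2 = 2.860000 - 1.179600×(2.860000 - 1.870000)/(1.179600 - (-3.503100))
       = 2.610613
Iteration 2:
  f(2.860000) = 1.179600
  f(2.610613) = -0.184699
  x_3 = 2.610613 - (-0.184699)×(2.610613 - 2.860000)/(-0.184699 - 1.179600)
       = 2.644375
Iteration 3:
  f(2.610613) = -0.184699
  f(2.644375) = -0.007280
  x_4 = 2.644375 - (-0.007280)×(2.644375 - 2.610613)/(-0.007280 - (-0.184699))
       = 2.645761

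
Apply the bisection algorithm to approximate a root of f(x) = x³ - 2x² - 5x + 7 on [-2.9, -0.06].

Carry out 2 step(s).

f(x) = x³ - 2x² - 5x + 7
Initial interval: [-2.9, -0.06]

Iteration 1:
  c_1 = (-2.900000 + (-0.060000))/2 = -1.480000
  f(c_1) = f(-1.480000) = 6.777408
  f(a) × f(c) < 0, new interval: [-2.900000, -1.480000]
Iteration 2:
  c_2 = (-2.900000 + (-1.480000))/2 = -2.190000
  f(c_2) = f(-2.190000) = -2.145659
  f(a) × f(c) ≥ 0, new interval: [-2.190000, -1.480000]

After 2 iteration(s), the approximation is c_2 = -2.190000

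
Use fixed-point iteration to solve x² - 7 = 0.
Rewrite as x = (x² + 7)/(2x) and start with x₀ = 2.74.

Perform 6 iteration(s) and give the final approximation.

Equation: x² - 7 = 0
Fixed-point form: x = (x² + 7)/(2x)
x₀ = 2.74

x_1 = g(2.740000) = 2.647372
x_2 = g(2.647372) = 2.645752
x_3 = g(2.645752) = 2.645751
x_4 = g(2.645751) = 2.645751
x_5 = g(2.645751) = 2.645751
x_6 = g(2.645751) = 2.645751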